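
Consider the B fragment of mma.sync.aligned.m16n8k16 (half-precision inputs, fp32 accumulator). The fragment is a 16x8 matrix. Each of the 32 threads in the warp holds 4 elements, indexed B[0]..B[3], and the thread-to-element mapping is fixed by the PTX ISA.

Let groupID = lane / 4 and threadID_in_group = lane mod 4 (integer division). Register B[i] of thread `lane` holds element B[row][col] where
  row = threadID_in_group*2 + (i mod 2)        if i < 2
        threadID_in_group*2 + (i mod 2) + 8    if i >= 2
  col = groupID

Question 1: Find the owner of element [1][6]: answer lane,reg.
24,1

c=6->g=6  r=1->rb=0,t=0,b0=1
L=6*4+0=24  i=0*2+1=1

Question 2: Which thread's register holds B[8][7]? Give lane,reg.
28,2

c=7⇒gr=7  r=8⇒Rb=1,th=0,odd=0
L=7*4+0=28  i=1*2+0=2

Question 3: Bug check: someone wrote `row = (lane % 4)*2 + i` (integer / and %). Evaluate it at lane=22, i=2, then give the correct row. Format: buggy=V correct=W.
buggy=6 correct=12

`(lane % 4)*2 + i`[22,2]->6
lane 22: gid=5 (22/4), tid=2 (22%4)
i=2: r=2*2+0+8=12, c=gid=5
row: 6 vs 12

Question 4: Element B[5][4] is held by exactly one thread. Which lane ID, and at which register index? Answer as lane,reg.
c=4⇒gr=4  r=5⇒Rb=0,th=2,odd=1
L=4*4+2=18  i=0*2+1=1

18,1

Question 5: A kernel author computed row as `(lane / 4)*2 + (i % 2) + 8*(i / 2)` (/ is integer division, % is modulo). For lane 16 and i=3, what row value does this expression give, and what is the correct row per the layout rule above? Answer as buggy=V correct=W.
`(lane / 4)*2 + (i % 2) + 8*(i / 2)`[16,3]=>17
lane 16=>16/4=4, 16 mod 4=0
i=3  r:2·0+1+8=>9  c:4
row: 17 vs 9

buggy=17 correct=9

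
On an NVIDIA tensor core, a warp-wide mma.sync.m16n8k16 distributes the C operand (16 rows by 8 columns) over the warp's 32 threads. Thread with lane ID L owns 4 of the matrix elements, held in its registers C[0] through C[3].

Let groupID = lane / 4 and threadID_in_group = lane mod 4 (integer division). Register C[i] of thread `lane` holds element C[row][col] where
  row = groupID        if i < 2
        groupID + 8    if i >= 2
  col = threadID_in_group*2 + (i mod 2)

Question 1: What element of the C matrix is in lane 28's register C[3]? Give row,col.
lane 28: gr=7 (28/4), th=0 (28%4)
i=3: r=7+8=15, c=0*2+1=1

15,1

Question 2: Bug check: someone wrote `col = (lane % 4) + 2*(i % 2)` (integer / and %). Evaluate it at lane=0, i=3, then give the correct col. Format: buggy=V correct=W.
buggy=2 correct=1

`(lane % 4) + 2*(i % 2)`[0,3]->2
0: g=0,t=0
[3] (0+8,0*2+1) = (8,1)
col: 2 vs 1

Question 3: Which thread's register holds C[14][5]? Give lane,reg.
26,3

r=14→G=6,rhi=1  c=5→T=2,p=1
L=6*4+2=26  i=1*2+1=3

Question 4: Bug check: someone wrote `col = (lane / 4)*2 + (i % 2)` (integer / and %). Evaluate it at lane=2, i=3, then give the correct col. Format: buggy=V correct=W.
`(lane / 4)*2 + (i % 2)`[2,3]->1
lane 2: g=0 (2/4), t=2 (2%4)
i=3: r=0+8=8, c=2*2+1=5
col: 1 vs 5

buggy=1 correct=5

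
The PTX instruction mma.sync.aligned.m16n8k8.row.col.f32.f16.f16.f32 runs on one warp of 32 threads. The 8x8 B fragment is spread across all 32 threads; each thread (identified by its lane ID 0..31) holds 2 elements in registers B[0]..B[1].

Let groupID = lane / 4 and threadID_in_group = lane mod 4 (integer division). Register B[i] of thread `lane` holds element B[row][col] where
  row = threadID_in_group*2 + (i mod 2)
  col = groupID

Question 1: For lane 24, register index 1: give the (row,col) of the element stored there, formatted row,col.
1,6

24: G=6,T=0
[1] (0*2+1,6) = (1,6)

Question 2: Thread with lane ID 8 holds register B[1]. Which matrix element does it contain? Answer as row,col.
8: g=2,t=0
[1] (0*2+1,2) = (1,2)

1,2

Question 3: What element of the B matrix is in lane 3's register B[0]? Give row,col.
6,0

lane 3: g=0 (3/4), t=3 (3%4)
i=0: r=3*2+0=6, c=g=0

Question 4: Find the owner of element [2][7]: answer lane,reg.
c=7→G=7  r=2→T=1,p=0
L=7*4+1=29  i=0=0

29,0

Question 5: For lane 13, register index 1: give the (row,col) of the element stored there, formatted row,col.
lane 13: gr=3 (13/4), th=1 (13%4)
i=1: r=1*2+1=3, c=gr=3

3,3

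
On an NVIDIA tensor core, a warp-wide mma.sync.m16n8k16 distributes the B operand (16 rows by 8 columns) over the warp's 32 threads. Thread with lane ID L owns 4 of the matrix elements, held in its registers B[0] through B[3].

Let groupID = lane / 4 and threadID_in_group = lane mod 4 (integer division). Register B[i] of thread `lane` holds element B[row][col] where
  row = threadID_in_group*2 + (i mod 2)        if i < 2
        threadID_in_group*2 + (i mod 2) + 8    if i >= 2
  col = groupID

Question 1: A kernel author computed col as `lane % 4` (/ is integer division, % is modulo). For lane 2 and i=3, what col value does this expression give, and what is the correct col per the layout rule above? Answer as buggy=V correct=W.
buggy=2 correct=0

`lane % 4`[2,3]→2
L=2→G=2>>2=0, T=2&3=2
[3]→row 2·2+1+8=13  col G=0
col: 2 vs 0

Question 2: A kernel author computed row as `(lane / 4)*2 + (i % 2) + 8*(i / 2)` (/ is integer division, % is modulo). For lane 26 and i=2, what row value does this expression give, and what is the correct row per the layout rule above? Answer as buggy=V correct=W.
buggy=20 correct=12

`(lane / 4)*2 + (i % 2) + 8*(i / 2)`[26,2]->20
lane 26: gid=6 (26/4), tid=2 (26%4)
i=2: r=2*2+0+8=12, c=gid=6
row: 20 vs 12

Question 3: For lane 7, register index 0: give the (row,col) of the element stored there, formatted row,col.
lane 7: G=1 (7/4), T=3 (7%4)
i=0: r=3*2+0+0=6, c=G=1

6,1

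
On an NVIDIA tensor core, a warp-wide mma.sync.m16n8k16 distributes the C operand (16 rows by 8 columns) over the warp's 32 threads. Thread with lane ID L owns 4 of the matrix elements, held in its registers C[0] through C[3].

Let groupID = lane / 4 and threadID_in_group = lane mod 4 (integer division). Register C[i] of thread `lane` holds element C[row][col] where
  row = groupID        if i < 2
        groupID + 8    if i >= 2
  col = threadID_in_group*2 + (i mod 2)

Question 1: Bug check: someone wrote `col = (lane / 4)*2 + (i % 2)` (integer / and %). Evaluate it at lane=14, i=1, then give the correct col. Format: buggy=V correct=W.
buggy=7 correct=5

`(lane / 4)*2 + (i % 2)`[14,1]⇒7
14: gr=3,th=2
[1] (3+0,2*2+1) = (3,5)
col: 7 vs 5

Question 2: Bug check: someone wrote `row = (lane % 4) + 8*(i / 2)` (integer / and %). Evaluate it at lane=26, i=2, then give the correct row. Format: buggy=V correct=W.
`(lane % 4) + 8*(i / 2)`[26,2]->10
lane 26->26/4=6, 26 mod 4=2
i=2  r:6+8->14  c:2·2+0->4
row: 10 vs 14

buggy=10 correct=14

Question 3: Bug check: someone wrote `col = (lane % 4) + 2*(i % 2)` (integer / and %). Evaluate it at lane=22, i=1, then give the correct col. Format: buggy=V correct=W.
buggy=4 correct=5

`(lane % 4) + 2*(i % 2)`[22,1]->4
lane 22->22/4=5, 22 mod 4=2
i=1  r:5+0->5  c:2·2+1->5
col: 4 vs 5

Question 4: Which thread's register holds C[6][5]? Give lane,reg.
26,1

r=6->g=6,rb=0  c=5->t=2,b0=1
L=6*4+2=26  i=0*2+1=1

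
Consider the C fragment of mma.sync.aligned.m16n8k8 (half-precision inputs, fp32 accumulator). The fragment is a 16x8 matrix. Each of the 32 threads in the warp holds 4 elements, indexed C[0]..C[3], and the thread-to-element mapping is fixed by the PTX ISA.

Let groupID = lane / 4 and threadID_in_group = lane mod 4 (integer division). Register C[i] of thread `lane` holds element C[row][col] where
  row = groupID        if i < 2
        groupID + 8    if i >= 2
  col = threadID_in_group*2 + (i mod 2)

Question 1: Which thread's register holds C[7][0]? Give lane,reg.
r:7=>grp=7,rB=0  c:0=>tig=0,lo=0
L=7*4+0=28  i=0*2+0=0

28,0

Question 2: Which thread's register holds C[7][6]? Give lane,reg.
31,0

r: 7->gid=7,r8=0  c: 6->tid=3,i&1=0
L=7*4+3=31  i=0*2+0=0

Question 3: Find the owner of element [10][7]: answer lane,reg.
r: 10->gid=2,r8=1  c: 7->tid=3,i&1=1
L=2*4+3=11  i=1*2+1=3

11,3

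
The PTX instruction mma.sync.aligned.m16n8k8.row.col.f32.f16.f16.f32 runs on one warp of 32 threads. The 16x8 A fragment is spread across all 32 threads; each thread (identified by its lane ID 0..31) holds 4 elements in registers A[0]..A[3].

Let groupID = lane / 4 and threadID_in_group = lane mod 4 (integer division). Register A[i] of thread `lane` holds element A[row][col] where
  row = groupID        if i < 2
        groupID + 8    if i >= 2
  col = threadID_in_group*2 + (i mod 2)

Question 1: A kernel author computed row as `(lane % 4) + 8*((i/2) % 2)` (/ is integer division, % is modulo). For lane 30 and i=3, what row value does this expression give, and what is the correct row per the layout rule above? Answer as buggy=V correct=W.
`(lane % 4) + 8*((i/2) % 2)`[30,3]→10
L=30→G=30>>2=7, T=30&3=2
[3]→row 7+8=15  col 2·2+1=5
row: 10 vs 15

buggy=10 correct=15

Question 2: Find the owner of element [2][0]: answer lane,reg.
r=2->g=2,rb=0  c=0->t=0,b0=0
L=2*4+0=8  i=0*2+0=0

8,0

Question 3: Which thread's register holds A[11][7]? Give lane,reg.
15,3

r=11->g=3,rb=1  c=7->t=3,b0=1
L=3*4+3=15  i=1*2+1=3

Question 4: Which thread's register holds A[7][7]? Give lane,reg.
31,1

r=7->g=7,rb=0  c=7->t=3,b0=1
L=7*4+3=31  i=0*2+1=1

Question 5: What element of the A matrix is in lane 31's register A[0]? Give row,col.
7,6

lane 31=>31/4=7, 31 mod 4=3
i=0  r:7+0=>7  c:2·3+0=>6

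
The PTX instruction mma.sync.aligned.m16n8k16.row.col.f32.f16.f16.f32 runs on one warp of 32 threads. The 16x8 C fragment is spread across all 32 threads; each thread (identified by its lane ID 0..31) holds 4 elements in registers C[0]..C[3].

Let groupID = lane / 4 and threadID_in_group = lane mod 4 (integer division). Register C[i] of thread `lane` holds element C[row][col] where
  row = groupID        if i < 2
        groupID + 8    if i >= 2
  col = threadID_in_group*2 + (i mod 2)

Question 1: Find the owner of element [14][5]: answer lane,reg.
26,3

r=14->g=6,rb=1  c=5->t=2,b0=1
L=6*4+2=26  i=1*2+1=3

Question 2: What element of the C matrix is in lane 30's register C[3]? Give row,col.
15,5

30: G=7,T=2
[3] (7+8,2*2+1) = (15,5)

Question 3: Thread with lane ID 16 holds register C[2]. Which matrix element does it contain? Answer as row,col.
12,0

lane 16: gid=4 (16/4), tid=0 (16%4)
i=2: r=4+8=12, c=0*2+0=0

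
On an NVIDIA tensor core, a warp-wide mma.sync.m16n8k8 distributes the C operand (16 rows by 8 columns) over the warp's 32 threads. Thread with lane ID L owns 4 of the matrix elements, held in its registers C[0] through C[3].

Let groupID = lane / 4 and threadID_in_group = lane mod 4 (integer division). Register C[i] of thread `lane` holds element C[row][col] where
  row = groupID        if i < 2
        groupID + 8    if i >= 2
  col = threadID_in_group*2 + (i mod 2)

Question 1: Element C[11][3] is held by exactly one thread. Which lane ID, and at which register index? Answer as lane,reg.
13,3

r: 11->gid=3,r8=1  c: 3->tid=1,i&1=1
L=3*4+1=13  i=1*2+1=3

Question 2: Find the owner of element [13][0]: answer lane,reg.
r=13→G=5,rhi=1  c=0→T=0,p=0
L=5*4+0=20  i=1*2+0=2

20,2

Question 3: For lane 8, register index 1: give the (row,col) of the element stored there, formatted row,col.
2,1

lane 8->8/4=2, 8 mod 4=0
i=1  r:2+0->2  c:2·0+1->1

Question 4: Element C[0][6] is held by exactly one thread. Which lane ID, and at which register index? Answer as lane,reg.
r=0->g=0,rb=0  c=6->t=3,b0=0
L=0*4+3=3  i=0*2+0=0

3,0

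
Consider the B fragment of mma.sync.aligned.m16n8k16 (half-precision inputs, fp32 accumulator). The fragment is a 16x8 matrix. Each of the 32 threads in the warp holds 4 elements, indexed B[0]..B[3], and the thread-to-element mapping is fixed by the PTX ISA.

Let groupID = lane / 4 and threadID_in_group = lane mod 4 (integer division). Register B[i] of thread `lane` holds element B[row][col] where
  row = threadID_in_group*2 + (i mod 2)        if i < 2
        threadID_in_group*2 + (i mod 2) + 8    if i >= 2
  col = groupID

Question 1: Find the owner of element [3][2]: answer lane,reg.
c:2=>grp=2  r:3=>rB=0,tig=1,lo=1
L=2*4+1=9  i=0*2+1=1

9,1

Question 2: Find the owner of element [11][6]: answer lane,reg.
c=6->g=6  r=11->rb=1,t=1,b0=1
L=6*4+1=25  i=1*2+1=3

25,3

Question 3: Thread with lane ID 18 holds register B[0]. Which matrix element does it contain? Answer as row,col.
4,4

lane 18→18/4=4, 18 mod 4=2
i=0  r:2·2+0+0→4  c:4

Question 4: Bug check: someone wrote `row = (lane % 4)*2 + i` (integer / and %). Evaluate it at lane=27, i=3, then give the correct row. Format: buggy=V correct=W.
`(lane % 4)*2 + i`[27,3]→9
L=27→G=27>>2=6, T=27&3=3
[3]→row 3·2+1+8=15  col G=6
row: 9 vs 15

buggy=9 correct=15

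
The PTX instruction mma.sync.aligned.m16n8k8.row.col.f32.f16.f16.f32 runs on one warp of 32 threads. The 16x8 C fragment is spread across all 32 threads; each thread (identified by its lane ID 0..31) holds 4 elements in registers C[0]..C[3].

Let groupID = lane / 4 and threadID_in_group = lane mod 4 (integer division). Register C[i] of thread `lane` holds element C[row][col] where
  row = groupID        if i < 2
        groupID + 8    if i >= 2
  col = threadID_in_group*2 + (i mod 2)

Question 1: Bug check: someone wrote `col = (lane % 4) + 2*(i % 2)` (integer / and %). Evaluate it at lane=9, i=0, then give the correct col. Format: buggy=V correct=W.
`(lane % 4) + 2*(i % 2)`[9,0]->1
9: gid=2,tid=1
[0] (2+0,1*2+0) = (2,2)
col: 1 vs 2

buggy=1 correct=2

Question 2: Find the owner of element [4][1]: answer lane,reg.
r=4→G=4,rhi=0  c=1→T=0,p=1
L=4*4+0=16  i=0*2+1=1

16,1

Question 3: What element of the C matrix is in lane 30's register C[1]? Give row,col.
7,5

lane 30⇒30/4=7, 30 mod 4=2
i=1  r:7+0⇒7  c:2·2+1⇒5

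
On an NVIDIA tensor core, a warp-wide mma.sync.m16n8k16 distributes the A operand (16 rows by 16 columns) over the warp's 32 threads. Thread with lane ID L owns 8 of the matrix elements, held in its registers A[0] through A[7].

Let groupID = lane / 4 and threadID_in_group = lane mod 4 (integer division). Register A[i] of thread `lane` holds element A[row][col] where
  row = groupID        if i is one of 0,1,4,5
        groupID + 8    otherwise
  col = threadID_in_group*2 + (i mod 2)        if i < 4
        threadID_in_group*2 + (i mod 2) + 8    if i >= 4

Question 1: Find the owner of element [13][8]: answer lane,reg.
20,6

r:13=>grp=5,rB=1  c:8=>cB=1,tig=0,lo=0
L=5*4+0=20  i=1*4+1*2+0=6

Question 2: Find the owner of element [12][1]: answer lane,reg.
16,3

r=12⇒gr=4,Rb=1  c=1⇒Cb=0,th=0,odd=1
L=4*4+0=16  i=0*4+1*2+1=3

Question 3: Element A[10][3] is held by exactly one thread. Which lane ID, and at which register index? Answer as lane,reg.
9,3

r=10→G=2,rhi=1  c=3→chi=0,T=1,p=1
L=2*4+1=9  i=0*4+1*2+1=3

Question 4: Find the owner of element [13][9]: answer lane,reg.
20,7

r:13=>grp=5,rB=1  c:9=>cB=1,tig=0,lo=1
L=5*4+0=20  i=1*4+1*2+1=7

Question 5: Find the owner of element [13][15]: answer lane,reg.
r=13⇒gr=5,Rb=1  c=15⇒Cb=1,th=3,odd=1
L=5*4+3=23  i=1*4+1*2+1=7

23,7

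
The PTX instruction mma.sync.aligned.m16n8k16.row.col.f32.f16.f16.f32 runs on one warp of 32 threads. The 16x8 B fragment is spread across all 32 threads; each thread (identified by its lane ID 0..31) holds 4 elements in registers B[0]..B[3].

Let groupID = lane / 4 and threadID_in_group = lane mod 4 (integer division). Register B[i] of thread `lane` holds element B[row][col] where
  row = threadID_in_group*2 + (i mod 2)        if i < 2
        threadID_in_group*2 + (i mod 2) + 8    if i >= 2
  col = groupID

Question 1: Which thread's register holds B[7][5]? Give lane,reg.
c=5->g=5  r=7->rb=0,t=3,b0=1
L=5*4+3=23  i=0*2+1=1

23,1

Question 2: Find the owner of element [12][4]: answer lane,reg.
c=4⇒gr=4  r=12⇒Rb=1,th=2,odd=0
L=4*4+2=18  i=1*2+0=2

18,2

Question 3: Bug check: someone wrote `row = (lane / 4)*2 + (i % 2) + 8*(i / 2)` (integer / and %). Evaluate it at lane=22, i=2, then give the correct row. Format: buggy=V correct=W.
`(lane / 4)*2 + (i % 2) + 8*(i / 2)`[22,2]->18
22: gid=5,tid=2
[2] (2*2+0+8,5) = (12,5)
row: 18 vs 12

buggy=18 correct=12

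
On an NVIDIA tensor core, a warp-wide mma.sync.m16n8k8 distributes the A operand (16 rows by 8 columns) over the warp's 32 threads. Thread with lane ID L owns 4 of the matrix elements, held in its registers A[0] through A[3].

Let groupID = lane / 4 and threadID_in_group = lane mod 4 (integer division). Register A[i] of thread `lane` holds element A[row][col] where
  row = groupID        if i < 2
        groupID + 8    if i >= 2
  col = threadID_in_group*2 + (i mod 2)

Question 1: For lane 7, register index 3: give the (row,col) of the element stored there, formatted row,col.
L=7->g=7>>2=1, t=7&3=3
[3]->row 1+8=9  col 3·2+1=7

9,7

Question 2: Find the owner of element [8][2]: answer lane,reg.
1,2

r: 8->gid=0,r8=1  c: 2->tid=1,i&1=0
L=0*4+1=1  i=1*2+0=2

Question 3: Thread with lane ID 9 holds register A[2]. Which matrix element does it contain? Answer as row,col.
lane 9: gr=2 (9/4), th=1 (9%4)
i=2: r=2+8=10, c=1*2+0=2

10,2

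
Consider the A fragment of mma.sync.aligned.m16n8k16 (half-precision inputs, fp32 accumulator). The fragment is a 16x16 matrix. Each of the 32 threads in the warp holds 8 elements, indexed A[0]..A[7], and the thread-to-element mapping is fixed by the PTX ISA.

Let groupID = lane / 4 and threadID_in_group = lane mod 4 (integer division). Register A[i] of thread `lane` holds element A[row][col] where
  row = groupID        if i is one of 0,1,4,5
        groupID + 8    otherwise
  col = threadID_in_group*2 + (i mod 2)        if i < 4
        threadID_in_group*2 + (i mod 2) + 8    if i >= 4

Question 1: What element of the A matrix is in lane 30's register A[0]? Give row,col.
7,4

lane 30: gid=7 (30/4), tid=2 (30%4)
i=0: r=7+0=7, c=2*2+0+0=4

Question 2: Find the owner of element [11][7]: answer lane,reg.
15,3

r:11=>grp=3,rB=1  c:7=>cB=0,tig=3,lo=1
L=3*4+3=15  i=0*4+1*2+1=3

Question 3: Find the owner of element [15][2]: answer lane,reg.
r: 15->gid=7,r8=1  c: 2->c8=0,tid=1,i&1=0
L=7*4+1=29  i=0*4+1*2+0=2

29,2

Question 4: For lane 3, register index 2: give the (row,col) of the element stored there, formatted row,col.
3: G=0,T=3
[2] (0+8,3*2+0+0) = (8,6)

8,6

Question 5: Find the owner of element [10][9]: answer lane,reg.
8,7

r=10→G=2,rhi=1  c=9→chi=1,T=0,p=1
L=2*4+0=8  i=1*4+1*2+1=7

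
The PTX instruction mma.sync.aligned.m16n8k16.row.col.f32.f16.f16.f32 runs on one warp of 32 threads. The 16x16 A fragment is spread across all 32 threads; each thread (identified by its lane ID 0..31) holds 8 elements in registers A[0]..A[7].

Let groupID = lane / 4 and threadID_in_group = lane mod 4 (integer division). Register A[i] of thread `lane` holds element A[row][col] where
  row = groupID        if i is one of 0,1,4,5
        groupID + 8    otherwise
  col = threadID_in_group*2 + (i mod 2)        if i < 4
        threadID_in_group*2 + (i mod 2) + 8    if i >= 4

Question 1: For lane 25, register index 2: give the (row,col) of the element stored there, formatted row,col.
14,2

lane 25->25/4=6, 25 mod 4=1
i=2  r:6+8->14  c:2·1+0+0->2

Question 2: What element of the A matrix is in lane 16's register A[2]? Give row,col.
12,0

lane 16: gr=4 (16/4), th=0 (16%4)
i=2: r=4+8=12, c=0*2+0+0=0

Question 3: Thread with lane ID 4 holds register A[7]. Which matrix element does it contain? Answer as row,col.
lane 4: gid=1 (4/4), tid=0 (4%4)
i=7: r=1+8=9, c=0*2+1+8=9

9,9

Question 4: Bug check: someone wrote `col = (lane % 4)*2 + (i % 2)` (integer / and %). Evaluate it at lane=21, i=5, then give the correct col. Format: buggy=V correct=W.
buggy=3 correct=11

`(lane % 4)*2 + (i % 2)`[21,5]⇒3
L=21⇒gr=21>>2=5, th=21&3=1
[5]⇒row 5+0=5  col 1·2+1+8=11
col: 3 vs 11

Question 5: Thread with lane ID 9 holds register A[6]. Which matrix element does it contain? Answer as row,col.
lane 9->9/4=2, 9 mod 4=1
i=6  r:2+8->10  c:2·1+0+8->10

10,10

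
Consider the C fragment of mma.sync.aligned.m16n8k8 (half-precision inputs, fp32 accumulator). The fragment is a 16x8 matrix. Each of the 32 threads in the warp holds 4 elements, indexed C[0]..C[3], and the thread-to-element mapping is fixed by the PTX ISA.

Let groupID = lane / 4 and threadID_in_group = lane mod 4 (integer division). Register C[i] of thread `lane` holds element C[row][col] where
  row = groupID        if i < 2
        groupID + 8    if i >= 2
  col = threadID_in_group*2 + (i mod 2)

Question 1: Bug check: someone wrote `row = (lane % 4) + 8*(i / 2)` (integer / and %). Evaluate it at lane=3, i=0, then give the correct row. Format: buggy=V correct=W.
buggy=3 correct=0

`(lane % 4) + 8*(i / 2)`[3,0]->3
L=3->g=3>>2=0, t=3&3=3
[0]->row 0+0=0  col 3·2+0=6
row: 3 vs 0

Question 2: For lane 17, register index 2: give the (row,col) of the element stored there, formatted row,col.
L=17=>grp=17>>2=4, tig=17&3=1
[2]=>row 4+8=12  col 1·2+0=2

12,2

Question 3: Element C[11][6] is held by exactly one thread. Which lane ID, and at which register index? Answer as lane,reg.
r=11->g=3,rb=1  c=6->t=3,b0=0
L=3*4+3=15  i=1*2+0=2

15,2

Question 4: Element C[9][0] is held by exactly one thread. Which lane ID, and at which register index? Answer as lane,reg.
4,2

r: 9->gid=1,r8=1  c: 0->tid=0,i&1=0
L=1*4+0=4  i=1*2+0=2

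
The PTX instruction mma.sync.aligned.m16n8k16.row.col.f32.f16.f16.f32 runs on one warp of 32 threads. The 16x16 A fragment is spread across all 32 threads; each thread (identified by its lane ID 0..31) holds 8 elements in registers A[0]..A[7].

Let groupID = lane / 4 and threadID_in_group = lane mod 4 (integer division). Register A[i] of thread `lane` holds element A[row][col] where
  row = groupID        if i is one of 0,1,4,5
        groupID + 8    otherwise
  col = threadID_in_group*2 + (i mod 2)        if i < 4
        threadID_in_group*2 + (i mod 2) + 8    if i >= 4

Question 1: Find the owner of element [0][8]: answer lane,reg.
r: 0->gid=0,r8=0  c: 8->c8=1,tid=0,i&1=0
L=0*4+0=0  i=1*4+0*2+0=4

0,4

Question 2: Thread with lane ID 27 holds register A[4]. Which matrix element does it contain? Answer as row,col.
lane 27: G=6 (27/4), T=3 (27%4)
i=4: r=6+0=6, c=3*2+0+8=14

6,14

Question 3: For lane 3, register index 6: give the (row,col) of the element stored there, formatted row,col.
8,14

3: gr=0,th=3
[6] (0+8,3*2+0+8) = (8,14)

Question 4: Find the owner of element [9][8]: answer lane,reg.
r:9=>grp=1,rB=1  c:8=>cB=1,tig=0,lo=0
L=1*4+0=4  i=1*4+1*2+0=6

4,6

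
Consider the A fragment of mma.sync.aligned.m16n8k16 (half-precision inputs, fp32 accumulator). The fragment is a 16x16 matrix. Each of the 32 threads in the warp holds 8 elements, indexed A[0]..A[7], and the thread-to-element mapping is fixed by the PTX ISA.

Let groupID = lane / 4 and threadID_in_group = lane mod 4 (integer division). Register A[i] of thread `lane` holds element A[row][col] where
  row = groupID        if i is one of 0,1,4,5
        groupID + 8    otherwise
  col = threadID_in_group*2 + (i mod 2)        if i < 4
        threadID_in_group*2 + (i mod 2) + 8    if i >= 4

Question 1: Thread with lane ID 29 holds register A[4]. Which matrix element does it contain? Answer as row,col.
29: grp=7,tig=1
[4] (7+0,1*2+0+8) = (7,10)

7,10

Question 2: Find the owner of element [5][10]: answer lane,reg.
21,4

r=5→G=5,rhi=0  c=10→chi=1,T=1,p=0
L=5*4+1=21  i=1*4+0*2+0=4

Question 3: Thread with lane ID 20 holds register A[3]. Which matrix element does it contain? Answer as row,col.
13,1

lane 20=>20/4=5, 20 mod 4=0
i=3  r:5+8=>13  c:2·0+1+0=>1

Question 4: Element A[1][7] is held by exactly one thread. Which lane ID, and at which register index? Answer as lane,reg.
7,1

r=1⇒gr=1,Rb=0  c=7⇒Cb=0,th=3,odd=1
L=1*4+3=7  i=0*4+0*2+1=1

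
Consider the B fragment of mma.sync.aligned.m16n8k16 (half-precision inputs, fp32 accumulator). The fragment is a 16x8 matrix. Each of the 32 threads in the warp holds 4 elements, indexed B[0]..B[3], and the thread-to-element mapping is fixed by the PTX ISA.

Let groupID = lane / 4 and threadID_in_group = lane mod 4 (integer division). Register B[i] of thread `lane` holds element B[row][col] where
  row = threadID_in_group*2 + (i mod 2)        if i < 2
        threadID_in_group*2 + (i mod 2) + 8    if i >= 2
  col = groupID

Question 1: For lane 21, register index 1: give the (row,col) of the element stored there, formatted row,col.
3,5

L=21=>grp=21>>2=5, tig=21&3=1
[1]=>row 1·2+1+0=3  col grp=5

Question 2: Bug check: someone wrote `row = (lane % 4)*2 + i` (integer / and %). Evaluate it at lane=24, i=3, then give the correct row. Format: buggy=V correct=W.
`(lane % 4)*2 + i`[24,3]->3
L=24->g=24>>2=6, t=24&3=0
[3]->row 0·2+1+8=9  col g=6
row: 3 vs 9

buggy=3 correct=9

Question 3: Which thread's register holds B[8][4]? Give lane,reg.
16,2

c=4->g=4  r=8->rb=1,t=0,b0=0
L=4*4+0=16  i=1*2+0=2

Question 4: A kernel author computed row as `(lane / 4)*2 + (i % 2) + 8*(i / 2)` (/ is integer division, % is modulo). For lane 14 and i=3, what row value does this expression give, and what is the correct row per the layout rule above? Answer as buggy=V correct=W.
buggy=15 correct=13

`(lane / 4)*2 + (i % 2) + 8*(i / 2)`[14,3]⇒15
L=14⇒gr=14>>2=3, th=14&3=2
[3]⇒row 2·2+1+8=13  col gr=3
row: 15 vs 13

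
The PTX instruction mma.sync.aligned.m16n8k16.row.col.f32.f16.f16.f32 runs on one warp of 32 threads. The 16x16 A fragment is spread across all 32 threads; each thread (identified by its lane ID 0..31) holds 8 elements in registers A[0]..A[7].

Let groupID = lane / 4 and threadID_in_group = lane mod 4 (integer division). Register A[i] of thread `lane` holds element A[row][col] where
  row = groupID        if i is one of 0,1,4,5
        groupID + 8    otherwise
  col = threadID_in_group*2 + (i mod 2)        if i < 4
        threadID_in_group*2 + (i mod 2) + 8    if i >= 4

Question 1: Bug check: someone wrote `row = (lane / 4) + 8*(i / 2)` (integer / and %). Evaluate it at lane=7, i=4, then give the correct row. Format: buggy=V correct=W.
buggy=17 correct=1

`(lane / 4) + 8*(i / 2)`[7,4]→17
L=7→G=7>>2=1, T=7&3=3
[4]→row 1+0=1  col 3·2+0+8=14
row: 17 vs 1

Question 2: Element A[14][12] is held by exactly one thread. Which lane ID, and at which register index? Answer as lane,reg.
r: 14->gid=6,r8=1  c: 12->c8=1,tid=2,i&1=0
L=6*4+2=26  i=1*4+1*2+0=6

26,6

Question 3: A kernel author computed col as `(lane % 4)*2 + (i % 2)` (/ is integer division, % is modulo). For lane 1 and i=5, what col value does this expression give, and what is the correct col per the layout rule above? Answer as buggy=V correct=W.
`(lane % 4)*2 + (i % 2)`[1,5]=>3
lane 1=>1/4=0, 1 mod 4=1
i=5  r:0+0=>0  c:2·1+1+8=>11
col: 3 vs 11

buggy=3 correct=11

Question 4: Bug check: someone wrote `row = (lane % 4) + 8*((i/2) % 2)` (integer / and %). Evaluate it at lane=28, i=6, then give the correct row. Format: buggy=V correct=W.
buggy=8 correct=15

`(lane % 4) + 8*((i/2) % 2)`[28,6]=>8
lane 28=>28/4=7, 28 mod 4=0
i=6  r:7+8=>15  c:2·0+0+8=>8
row: 8 vs 15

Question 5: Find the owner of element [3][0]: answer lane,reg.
12,0

r=3->g=3,rb=0  c=0->cb=0,t=0,b0=0
L=3*4+0=12  i=0*4+0*2+0=0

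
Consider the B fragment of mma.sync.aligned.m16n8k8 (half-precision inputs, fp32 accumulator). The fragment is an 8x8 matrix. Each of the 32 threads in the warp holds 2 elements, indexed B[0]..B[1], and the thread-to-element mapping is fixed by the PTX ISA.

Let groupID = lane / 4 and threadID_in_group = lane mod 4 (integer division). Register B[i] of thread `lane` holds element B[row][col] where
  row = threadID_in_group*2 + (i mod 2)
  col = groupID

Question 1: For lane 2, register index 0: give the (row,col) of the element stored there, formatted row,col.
L=2⇒gr=2>>2=0, th=2&3=2
[0]⇒row 2·2+0=4  col gr=0

4,0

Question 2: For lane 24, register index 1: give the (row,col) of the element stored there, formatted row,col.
lane 24⇒24/4=6, 24 mod 4=0
i=1  r:2·0+1⇒1  c:6

1,6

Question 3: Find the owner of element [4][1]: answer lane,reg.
6,0

c:1=>grp=1  r:4=>tig=2,lo=0
L=1*4+2=6  i=0=0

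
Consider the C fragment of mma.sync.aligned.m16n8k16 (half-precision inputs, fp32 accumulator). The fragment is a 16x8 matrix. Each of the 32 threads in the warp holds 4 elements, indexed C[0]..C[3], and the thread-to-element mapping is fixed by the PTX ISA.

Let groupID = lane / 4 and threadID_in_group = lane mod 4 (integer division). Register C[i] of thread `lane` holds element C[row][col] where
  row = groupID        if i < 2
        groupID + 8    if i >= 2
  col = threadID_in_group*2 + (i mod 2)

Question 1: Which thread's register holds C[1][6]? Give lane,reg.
7,0

r: 1->gid=1,r8=0  c: 6->tid=3,i&1=0
L=1*4+3=7  i=0*2+0=0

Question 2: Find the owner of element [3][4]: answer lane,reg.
14,0

r:3=>grp=3,rB=0  c:4=>tig=2,lo=0
L=3*4+2=14  i=0*2+0=0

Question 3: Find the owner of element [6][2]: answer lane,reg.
25,0

r=6⇒gr=6,Rb=0  c=2⇒th=1,odd=0
L=6*4+1=25  i=0*2+0=0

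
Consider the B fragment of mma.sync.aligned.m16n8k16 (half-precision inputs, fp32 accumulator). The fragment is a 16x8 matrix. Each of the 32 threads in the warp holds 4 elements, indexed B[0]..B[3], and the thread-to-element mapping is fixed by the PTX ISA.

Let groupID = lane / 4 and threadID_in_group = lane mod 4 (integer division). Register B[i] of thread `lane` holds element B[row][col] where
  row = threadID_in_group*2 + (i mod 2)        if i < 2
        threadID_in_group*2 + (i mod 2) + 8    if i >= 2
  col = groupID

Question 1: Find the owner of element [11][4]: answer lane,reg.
17,3

c=4->g=4  r=11->rb=1,t=1,b0=1
L=4*4+1=17  i=1*2+1=3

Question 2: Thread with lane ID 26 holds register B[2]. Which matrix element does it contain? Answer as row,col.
26: gr=6,th=2
[2] (2*2+0+8,6) = (12,6)

12,6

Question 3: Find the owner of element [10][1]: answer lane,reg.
c=1⇒gr=1  r=10⇒Rb=1,th=1,odd=0
L=1*4+1=5  i=1*2+0=2

5,2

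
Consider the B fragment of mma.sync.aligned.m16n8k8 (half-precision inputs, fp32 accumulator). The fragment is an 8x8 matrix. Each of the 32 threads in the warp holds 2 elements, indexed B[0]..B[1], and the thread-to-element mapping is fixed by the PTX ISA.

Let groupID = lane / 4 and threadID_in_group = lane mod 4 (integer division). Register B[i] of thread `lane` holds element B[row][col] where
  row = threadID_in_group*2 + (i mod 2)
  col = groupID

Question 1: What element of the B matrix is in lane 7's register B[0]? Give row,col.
6,1

lane 7⇒7/4=1, 7 mod 4=3
i=0  r:2·3+0⇒6  c:1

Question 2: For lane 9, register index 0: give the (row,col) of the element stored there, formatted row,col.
lane 9=>9/4=2, 9 mod 4=1
i=0  r:2·1+0=>2  c:2

2,2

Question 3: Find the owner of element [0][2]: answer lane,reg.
c:2=>grp=2  r:0=>tig=0,lo=0
L=2*4+0=8  i=0=0

8,0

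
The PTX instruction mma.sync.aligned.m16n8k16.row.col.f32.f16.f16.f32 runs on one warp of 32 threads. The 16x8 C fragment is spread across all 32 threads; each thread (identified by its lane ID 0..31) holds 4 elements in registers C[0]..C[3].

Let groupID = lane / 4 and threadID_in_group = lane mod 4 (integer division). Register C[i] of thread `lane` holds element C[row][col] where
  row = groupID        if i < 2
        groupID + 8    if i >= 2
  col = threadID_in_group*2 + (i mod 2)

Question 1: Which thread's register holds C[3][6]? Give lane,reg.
15,0

r: 3->gid=3,r8=0  c: 6->tid=3,i&1=0
L=3*4+3=15  i=0*2+0=0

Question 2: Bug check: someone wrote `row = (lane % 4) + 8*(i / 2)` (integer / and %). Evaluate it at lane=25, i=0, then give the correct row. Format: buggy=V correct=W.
`(lane % 4) + 8*(i / 2)`[25,0]⇒1
25: gr=6,th=1
[0] (6+0,1*2+0) = (6,2)
row: 1 vs 6

buggy=1 correct=6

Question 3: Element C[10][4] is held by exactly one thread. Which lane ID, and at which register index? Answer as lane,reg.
r:10=>grp=2,rB=1  c:4=>tig=2,lo=0
L=2*4+2=10  i=1*2+0=2

10,2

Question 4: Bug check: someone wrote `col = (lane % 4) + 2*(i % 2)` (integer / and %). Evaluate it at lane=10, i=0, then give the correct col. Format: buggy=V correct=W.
buggy=2 correct=4

`(lane % 4) + 2*(i % 2)`[10,0]->2
L=10->g=10>>2=2, t=10&3=2
[0]->row 2+0=2  col 2·2+0=4
col: 2 vs 4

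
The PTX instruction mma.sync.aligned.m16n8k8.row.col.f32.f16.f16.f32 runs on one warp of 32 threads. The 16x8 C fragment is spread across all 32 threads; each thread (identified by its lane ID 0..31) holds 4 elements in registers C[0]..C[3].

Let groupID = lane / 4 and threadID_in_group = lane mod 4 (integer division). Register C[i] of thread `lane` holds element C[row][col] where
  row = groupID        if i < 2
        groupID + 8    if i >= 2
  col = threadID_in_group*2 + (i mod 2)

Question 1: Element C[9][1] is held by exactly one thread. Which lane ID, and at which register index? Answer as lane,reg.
4,3

r=9->g=1,rb=1  c=1->t=0,b0=1
L=1*4+0=4  i=1*2+1=3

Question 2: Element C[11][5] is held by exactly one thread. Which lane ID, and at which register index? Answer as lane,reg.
r=11⇒gr=3,Rb=1  c=5⇒th=2,odd=1
L=3*4+2=14  i=1*2+1=3

14,3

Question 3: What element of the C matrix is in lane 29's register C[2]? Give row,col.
15,2

lane 29: g=7 (29/4), t=1 (29%4)
i=2: r=7+8=15, c=1*2+0=2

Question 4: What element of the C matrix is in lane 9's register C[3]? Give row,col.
lane 9⇒9/4=2, 9 mod 4=1
i=3  r:2+8⇒10  c:2·1+1⇒3

10,3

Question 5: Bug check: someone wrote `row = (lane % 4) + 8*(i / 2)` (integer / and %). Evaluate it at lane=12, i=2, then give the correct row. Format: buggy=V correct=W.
buggy=8 correct=11

`(lane % 4) + 8*(i / 2)`[12,2]→8
L=12→G=12>>2=3, T=12&3=0
[2]→row 3+8=11  col 0·2+0=0
row: 8 vs 11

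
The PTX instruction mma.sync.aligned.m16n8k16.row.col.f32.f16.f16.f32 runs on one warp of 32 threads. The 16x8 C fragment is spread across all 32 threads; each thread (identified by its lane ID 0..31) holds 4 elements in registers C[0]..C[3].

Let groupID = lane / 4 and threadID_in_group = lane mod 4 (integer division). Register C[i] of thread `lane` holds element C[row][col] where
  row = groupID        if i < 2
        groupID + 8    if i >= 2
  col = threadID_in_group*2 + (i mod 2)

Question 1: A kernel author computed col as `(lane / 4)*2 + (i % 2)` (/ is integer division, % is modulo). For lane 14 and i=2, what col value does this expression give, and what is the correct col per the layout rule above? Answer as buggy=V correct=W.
`(lane / 4)*2 + (i % 2)`[14,2]=>6
lane 14=>14/4=3, 14 mod 4=2
i=2  r:3+8=>11  c:2·2+0=>4
col: 6 vs 4

buggy=6 correct=4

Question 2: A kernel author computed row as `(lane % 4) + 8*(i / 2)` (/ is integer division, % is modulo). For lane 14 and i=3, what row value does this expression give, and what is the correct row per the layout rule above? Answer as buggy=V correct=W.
`(lane % 4) + 8*(i / 2)`[14,3]->10
lane 14->14/4=3, 14 mod 4=2
i=3  r:3+8->11  c:2·2+1->5
row: 10 vs 11

buggy=10 correct=11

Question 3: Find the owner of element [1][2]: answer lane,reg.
5,0

r: 1->gid=1,r8=0  c: 2->tid=1,i&1=0
L=1*4+1=5  i=0*2+0=0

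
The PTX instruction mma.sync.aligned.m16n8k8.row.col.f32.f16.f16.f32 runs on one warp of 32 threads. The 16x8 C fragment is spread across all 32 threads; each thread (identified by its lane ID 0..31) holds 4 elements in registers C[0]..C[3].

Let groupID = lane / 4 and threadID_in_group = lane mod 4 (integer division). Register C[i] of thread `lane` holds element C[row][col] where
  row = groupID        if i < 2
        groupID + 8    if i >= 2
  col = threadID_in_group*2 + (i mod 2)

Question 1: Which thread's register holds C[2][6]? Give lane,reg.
r:2=>grp=2,rB=0  c:6=>tig=3,lo=0
L=2*4+3=11  i=0*2+0=0

11,0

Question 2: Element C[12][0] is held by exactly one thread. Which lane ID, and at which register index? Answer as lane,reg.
16,2

r:12=>grp=4,rB=1  c:0=>tig=0,lo=0
L=4*4+0=16  i=1*2+0=2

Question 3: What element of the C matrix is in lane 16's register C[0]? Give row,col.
4,0

16: G=4,T=0
[0] (4+0,0*2+0) = (4,0)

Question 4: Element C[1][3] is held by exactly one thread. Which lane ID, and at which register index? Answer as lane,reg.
5,1

r=1→G=1,rhi=0  c=3→T=1,p=1
L=1*4+1=5  i=0*2+1=1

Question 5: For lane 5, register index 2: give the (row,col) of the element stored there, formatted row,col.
L=5->g=5>>2=1, t=5&3=1
[2]->row 1+8=9  col 1·2+0=2

9,2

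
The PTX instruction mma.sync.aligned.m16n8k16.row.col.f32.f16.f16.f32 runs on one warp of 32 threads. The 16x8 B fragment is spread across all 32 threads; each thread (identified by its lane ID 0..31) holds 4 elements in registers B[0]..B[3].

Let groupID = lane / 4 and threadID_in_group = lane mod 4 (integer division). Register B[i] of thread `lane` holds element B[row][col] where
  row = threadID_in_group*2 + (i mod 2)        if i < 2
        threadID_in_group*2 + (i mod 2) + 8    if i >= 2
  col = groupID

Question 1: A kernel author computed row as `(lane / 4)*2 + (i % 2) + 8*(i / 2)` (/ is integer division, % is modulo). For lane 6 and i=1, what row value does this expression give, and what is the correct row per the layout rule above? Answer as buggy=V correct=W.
buggy=3 correct=5

`(lane / 4)*2 + (i % 2) + 8*(i / 2)`[6,1]->3
lane 6: g=1 (6/4), t=2 (6%4)
i=1: r=2*2+1+0=5, c=g=1
row: 3 vs 5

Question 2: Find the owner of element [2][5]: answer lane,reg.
c=5->g=5  r=2->rb=0,t=1,b0=0
L=5*4+1=21  i=0*2+0=0

21,0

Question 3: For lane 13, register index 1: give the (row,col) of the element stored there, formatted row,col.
3,3

lane 13->13/4=3, 13 mod 4=1
i=1  r:2·1+1+0->3  c:3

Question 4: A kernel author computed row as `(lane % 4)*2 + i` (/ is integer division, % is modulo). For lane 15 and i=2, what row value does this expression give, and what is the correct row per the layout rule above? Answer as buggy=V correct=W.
`(lane % 4)*2 + i`[15,2]=>8
lane 15=>15/4=3, 15 mod 4=3
i=2  r:2·3+0+8=>14  c:3
row: 8 vs 14

buggy=8 correct=14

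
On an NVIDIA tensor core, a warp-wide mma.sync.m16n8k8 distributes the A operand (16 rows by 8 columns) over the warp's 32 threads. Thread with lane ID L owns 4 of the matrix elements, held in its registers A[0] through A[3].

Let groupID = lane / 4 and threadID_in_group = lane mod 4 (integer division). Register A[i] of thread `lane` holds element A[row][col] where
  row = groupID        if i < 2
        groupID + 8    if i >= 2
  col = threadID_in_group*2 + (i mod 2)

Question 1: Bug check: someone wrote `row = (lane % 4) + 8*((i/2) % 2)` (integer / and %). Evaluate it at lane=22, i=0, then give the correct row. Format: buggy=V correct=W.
buggy=2 correct=5

`(lane % 4) + 8*((i/2) % 2)`[22,0]⇒2
L=22⇒gr=22>>2=5, th=22&3=2
[0]⇒row 5+0=5  col 2·2+0=4
row: 2 vs 5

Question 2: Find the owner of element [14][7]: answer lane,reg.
r=14→G=6,rhi=1  c=7→T=3,p=1
L=6*4+3=27  i=1*2+1=3

27,3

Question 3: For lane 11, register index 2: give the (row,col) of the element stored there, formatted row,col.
lane 11: gr=2 (11/4), th=3 (11%4)
i=2: r=2+8=10, c=3*2+0=6

10,6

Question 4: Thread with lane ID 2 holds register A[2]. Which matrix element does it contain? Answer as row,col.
2: g=0,t=2
[2] (0+8,2*2+0) = (8,4)

8,4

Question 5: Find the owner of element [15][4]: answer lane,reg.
r:15=>grp=7,rB=1  c:4=>tig=2,lo=0
L=7*4+2=30  i=1*2+0=2

30,2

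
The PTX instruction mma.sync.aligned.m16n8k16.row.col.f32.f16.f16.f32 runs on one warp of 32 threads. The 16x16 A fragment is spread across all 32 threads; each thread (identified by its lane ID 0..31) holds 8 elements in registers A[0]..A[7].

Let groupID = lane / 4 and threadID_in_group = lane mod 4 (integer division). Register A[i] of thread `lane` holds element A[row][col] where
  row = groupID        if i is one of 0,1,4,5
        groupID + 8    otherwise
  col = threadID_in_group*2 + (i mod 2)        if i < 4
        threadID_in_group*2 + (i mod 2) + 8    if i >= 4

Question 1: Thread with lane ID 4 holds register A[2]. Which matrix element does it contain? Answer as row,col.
lane 4: grp=1 (4/4), tig=0 (4%4)
i=2: r=1+8=9, c=0*2+0+0=0

9,0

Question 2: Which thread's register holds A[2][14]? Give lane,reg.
r:2=>grp=2,rB=0  c:14=>cB=1,tig=3,lo=0
L=2*4+3=11  i=1*4+0*2+0=4

11,4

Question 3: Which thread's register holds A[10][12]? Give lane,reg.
r=10⇒gr=2,Rb=1  c=12⇒Cb=1,th=2,odd=0
L=2*4+2=10  i=1*4+1*2+0=6

10,6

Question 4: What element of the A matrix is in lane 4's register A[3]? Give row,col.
9,1

4: gr=1,th=0
[3] (1+8,0*2+1+0) = (9,1)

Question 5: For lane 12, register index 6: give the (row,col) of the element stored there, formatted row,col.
11,8

lane 12: gr=3 (12/4), th=0 (12%4)
i=6: r=3+8=11, c=0*2+0+8=8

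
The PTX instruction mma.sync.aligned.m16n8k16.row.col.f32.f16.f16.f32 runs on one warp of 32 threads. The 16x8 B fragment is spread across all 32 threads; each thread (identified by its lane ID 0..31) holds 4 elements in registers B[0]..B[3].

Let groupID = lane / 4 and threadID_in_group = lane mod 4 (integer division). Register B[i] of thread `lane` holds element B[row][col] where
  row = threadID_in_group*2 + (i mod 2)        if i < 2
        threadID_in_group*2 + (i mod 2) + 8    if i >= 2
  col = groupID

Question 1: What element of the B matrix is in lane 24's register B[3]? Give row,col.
lane 24=>24/4=6, 24 mod 4=0
i=3  r:2·0+1+8=>9  c:6

9,6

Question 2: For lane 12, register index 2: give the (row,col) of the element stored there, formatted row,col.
12: G=3,T=0
[2] (0*2+0+8,3) = (8,3)

8,3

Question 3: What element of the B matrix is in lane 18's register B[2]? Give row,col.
12,4

lane 18: grp=4 (18/4), tig=2 (18%4)
i=2: r=2*2+0+8=12, c=grp=4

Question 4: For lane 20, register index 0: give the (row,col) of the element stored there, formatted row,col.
0,5

L=20->g=20>>2=5, t=20&3=0
[0]->row 0·2+0+0=0  col g=5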